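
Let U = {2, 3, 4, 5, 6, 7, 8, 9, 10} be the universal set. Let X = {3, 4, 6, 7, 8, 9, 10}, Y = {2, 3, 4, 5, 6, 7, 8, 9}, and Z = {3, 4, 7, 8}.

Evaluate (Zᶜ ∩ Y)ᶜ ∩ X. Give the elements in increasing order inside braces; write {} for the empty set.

Zᶜ = {2, 5, 6, 9, 10}
Zᶜ ∩ Y = {2, 5, 6, 9}
(Zᶜ ∩ Y)ᶜ = {3, 4, 7, 8, 10}
(Zᶜ ∩ Y)ᶜ ∩ X = {3, 4, 7, 8, 10}

{3, 4, 7, 8, 10}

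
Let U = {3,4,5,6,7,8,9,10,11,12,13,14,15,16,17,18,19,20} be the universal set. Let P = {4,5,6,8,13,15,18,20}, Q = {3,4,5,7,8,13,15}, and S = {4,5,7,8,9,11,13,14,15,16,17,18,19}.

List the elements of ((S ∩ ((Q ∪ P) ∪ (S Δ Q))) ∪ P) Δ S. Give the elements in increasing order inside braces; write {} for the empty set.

{6,20}

Q ∪ P = {3,4,5,6,7,8,13,15,18,20}
S Δ Q = {3,9,11,14,16,17,18,19}
(Q ∪ P) ∪ (S Δ Q) = {3,4,5,6,7,8,9,11,13,14,15,16,17,18,19,20}
S ∩ ((Q ∪ P) ∪ (S Δ Q)) = {4,5,7,8,9,11,13,14,15,16,17,18,19}
(S ∩ ((Q ∪ P) ∪ (S Δ Q))) ∪ P = {4,5,6,7,8,9,11,13,14,15,16,17,18,19,20}
((S ∩ ((Q ∪ P) ∪ (S Δ Q))) ∪ P) Δ S = {6,20}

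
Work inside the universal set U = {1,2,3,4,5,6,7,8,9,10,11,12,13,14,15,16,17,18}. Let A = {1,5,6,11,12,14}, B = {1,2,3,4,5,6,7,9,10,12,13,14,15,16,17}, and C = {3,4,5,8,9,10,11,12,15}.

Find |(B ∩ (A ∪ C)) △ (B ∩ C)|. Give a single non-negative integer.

A ∪ C = {1,3,4,5,6,8,9,10,11,12,14,15}
B ∩ (A ∪ C) = {1,3,4,5,6,9,10,12,14,15}
B ∩ C = {3,4,5,9,10,12,15}
(B ∩ (A ∪ C)) △ (B ∩ C) = {1,6,14}
|(B ∩ (A ∪ C)) △ (B ∩ C)| = 3

3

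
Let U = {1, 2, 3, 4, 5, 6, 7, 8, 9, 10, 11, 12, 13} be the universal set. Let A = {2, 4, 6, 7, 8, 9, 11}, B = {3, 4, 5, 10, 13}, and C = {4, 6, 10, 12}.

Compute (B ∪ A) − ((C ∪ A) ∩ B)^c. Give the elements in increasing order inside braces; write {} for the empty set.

{4, 10}

B ∪ A = {2, 3, 4, 5, 6, 7, 8, 9, 10, 11, 13}
C ∪ A = {2, 4, 6, 7, 8, 9, 10, 11, 12}
(C ∪ A) ∩ B = {4, 10}
((C ∪ A) ∩ B)^c = {1, 2, 3, 5, 6, 7, 8, 9, 11, 12, 13}
(B ∪ A) − ((C ∪ A) ∩ B)^c = {4, 10}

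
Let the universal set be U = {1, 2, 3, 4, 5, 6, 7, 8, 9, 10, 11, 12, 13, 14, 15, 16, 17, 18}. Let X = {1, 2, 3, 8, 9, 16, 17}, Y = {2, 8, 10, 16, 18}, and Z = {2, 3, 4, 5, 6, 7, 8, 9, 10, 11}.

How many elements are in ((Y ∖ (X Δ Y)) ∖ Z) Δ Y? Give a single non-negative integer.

4

X Δ Y = {1, 3, 9, 10, 17, 18}
Y ∖ (X Δ Y) = {2, 8, 16}
(Y ∖ (X Δ Y)) ∖ Z = {16}
((Y ∖ (X Δ Y)) ∖ Z) Δ Y = {2, 8, 10, 18}
|((Y ∖ (X Δ Y)) ∖ Z) Δ Y| = 4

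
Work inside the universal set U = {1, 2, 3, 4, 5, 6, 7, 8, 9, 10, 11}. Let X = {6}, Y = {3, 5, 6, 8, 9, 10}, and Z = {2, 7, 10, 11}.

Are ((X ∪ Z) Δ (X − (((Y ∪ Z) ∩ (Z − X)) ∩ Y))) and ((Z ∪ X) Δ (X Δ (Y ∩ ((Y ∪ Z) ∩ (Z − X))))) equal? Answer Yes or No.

No

X ∪ Z = {2, 6, 7, 10, 11}
Y ∪ Z = {2, 3, 5, 6, 7, 8, 9, 10, 11}
Z − X = {2, 7, 10, 11}
(Y ∪ Z) ∩ (Z − X) = {2, 7, 10, 11}
((Y ∪ Z) ∩ (Z − X)) ∩ Y = {10}
X − (((Y ∪ Z) ∩ (Z − X)) ∩ Y) = {6}
(X ∪ Z) Δ (X − (((Y ∪ Z) ∩ (Z − X)) ∩ Y)) = {2, 7, 10, 11}
Z ∪ X = {2, 6, 7, 10, 11}
Y ∩ ((Y ∪ Z) ∩ (Z − X)) = {10}
X Δ (Y ∩ ((Y ∪ Z) ∩ (Z − X))) = {6, 10}
(Z ∪ X) Δ (X Δ (Y ∩ ((Y ∪ Z) ∩ (Z − X)))) = {2, 7, 11}
10 ∈ (X ∪ Z) Δ (X − (((Y ∪ Z) ∩ (Z − X)) ∩ Y)) but 10 ∉ (Z ∪ X) Δ (X Δ (Y ∩ ((Y ∪ Z) ∩ (Z − X)))), so they differ.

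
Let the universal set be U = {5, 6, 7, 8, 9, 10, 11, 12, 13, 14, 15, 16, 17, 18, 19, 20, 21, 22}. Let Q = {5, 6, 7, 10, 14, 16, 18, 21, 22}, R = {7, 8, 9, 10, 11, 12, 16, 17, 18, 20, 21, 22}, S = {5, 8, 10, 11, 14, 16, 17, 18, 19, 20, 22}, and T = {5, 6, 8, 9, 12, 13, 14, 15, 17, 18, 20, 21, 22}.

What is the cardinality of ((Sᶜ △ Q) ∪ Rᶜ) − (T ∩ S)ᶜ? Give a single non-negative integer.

4

Sᶜ = {6, 7, 9, 12, 13, 15, 21}
Sᶜ △ Q = {5, 9, 10, 12, 13, 14, 15, 16, 18, 22}
Rᶜ = {5, 6, 13, 14, 15, 19}
(Sᶜ △ Q) ∪ Rᶜ = {5, 6, 9, 10, 12, 13, 14, 15, 16, 18, 19, 22}
T ∩ S = {5, 8, 14, 17, 18, 20, 22}
(T ∩ S)ᶜ = {6, 7, 9, 10, 11, 12, 13, 15, 16, 19, 21}
((Sᶜ △ Q) ∪ Rᶜ) − (T ∩ S)ᶜ = {5, 14, 18, 22}
|((Sᶜ △ Q) ∪ Rᶜ) − (T ∩ S)ᶜ| = 4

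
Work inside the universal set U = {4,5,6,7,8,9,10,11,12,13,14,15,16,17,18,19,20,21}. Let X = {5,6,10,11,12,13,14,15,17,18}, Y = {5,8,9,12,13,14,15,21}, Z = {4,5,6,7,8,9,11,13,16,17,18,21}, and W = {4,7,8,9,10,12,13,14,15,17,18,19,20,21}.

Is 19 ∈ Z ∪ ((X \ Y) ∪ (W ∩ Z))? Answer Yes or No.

No

19 ∉ X and 19 ∉ Y, so 19 ∉ X \ Y
19 ∈ W and 19 ∉ Z, so 19 ∉ W ∩ Z
19 ∉ (X \ Y) and 19 ∉ (W ∩ Z), so 19 ∉ (X \ Y) ∪ (W ∩ Z)
19 ∉ Z and 19 ∉ ((X \ Y) ∪ (W ∩ Z)), so 19 ∉ Z ∪ ((X \ Y) ∪ (W ∩ Z))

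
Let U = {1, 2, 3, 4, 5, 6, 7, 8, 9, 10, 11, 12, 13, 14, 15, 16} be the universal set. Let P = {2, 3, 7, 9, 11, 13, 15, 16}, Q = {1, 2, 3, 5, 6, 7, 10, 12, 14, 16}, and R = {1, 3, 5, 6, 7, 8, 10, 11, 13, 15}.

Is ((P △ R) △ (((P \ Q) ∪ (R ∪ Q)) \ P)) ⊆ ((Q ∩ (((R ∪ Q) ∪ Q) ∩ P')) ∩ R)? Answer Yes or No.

No

P △ R = {1, 2, 5, 6, 8, 9, 10, 16}
P \ Q = {9, 11, 13, 15}
R ∪ Q = {1, 2, 3, 5, 6, 7, 8, 10, 11, 12, 13, 14, 15, 16}
(P \ Q) ∪ (R ∪ Q) = {1, 2, 3, 5, 6, 7, 8, 9, 10, 11, 12, 13, 14, 15, 16}
((P \ Q) ∪ (R ∪ Q)) \ P = {1, 5, 6, 8, 10, 12, 14}
(P △ R) △ (((P \ Q) ∪ (R ∪ Q)) \ P) = {2, 9, 12, 14, 16}
(R ∪ Q) ∪ Q = {1, 2, 3, 5, 6, 7, 8, 10, 11, 12, 13, 14, 15, 16}
P' = {1, 4, 5, 6, 8, 10, 12, 14}
((R ∪ Q) ∪ Q) ∩ P' = {1, 5, 6, 8, 10, 12, 14}
Q ∩ (((R ∪ Q) ∪ Q) ∩ P') = {1, 5, 6, 10, 12, 14}
(Q ∩ (((R ∪ Q) ∪ Q) ∩ P')) ∩ R = {1, 5, 6, 10}
2 ∈ (P △ R) △ (((P \ Q) ∪ (R ∪ Q)) \ P) but 2 ∉ (Q ∩ (((R ∪ Q) ∪ Q) ∩ P')) ∩ R, so the inclusion fails.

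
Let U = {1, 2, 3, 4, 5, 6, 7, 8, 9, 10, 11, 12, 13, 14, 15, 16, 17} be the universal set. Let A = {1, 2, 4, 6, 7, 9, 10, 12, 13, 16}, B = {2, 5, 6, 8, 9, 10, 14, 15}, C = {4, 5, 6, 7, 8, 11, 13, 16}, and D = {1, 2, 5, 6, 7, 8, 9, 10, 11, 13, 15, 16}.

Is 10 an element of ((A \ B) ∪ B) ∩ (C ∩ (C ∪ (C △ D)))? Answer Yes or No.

10 ∈ A and 10 ∈ B, so 10 ∉ A \ B
10 ∉ (A \ B) and 10 ∈ B, so 10 ∈ (A \ B) ∪ B
10 ∉ C and 10 ∈ D, so 10 ∈ C △ D
10 ∉ C and 10 ∈ (C △ D), so 10 ∈ C ∪ (C △ D)
10 ∉ C and 10 ∈ (C ∪ (C △ D)), so 10 ∉ C ∩ (C ∪ (C △ D))
10 ∈ ((A \ B) ∪ B) and 10 ∉ (C ∩ (C ∪ (C △ D))), so 10 ∉ ((A \ B) ∪ B) ∩ (C ∩ (C ∪ (C △ D)))

No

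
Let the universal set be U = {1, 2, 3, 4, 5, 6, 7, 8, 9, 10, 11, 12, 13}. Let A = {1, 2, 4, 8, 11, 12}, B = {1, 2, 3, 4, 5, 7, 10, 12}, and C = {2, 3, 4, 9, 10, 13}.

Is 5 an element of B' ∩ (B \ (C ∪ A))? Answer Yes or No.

5 ∈ B, so 5 ∉ B'
5 ∉ C and 5 ∉ A, so 5 ∉ C ∪ A
5 ∈ B and 5 ∉ (C ∪ A), so 5 ∈ B \ (C ∪ A)
5 ∉ B' and 5 ∈ (B \ (C ∪ A)), so 5 ∉ B' ∩ (B \ (C ∪ A))

No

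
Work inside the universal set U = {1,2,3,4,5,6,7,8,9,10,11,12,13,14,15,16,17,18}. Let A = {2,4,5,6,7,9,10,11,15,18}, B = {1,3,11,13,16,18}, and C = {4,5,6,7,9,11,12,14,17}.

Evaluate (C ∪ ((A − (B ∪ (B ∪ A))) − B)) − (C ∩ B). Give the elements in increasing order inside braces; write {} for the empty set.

B ∪ A = {1,2,3,4,5,6,7,9,10,11,13,15,16,18}
B ∪ (B ∪ A) = {1,2,3,4,5,6,7,9,10,11,13,15,16,18}
A − (B ∪ (B ∪ A)) = {}
(A − (B ∪ (B ∪ A))) − B = {}
C ∪ ((A − (B ∪ (B ∪ A))) − B) = {4,5,6,7,9,11,12,14,17}
C ∩ B = {11}
(C ∪ ((A − (B ∪ (B ∪ A))) − B)) − (C ∩ B) = {4,5,6,7,9,12,14,17}

{4,5,6,7,9,12,14,17}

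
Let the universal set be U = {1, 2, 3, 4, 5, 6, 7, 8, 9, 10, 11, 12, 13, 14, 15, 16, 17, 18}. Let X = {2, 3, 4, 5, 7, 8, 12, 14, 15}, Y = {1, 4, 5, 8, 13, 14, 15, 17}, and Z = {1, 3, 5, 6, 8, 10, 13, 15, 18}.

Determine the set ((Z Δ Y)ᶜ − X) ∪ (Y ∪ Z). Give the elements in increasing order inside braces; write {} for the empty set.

{1, 3, 4, 5, 6, 8, 9, 10, 11, 13, 14, 15, 16, 17, 18}

Z Δ Y = {3, 4, 6, 10, 14, 17, 18}
(Z Δ Y)ᶜ = {1, 2, 5, 7, 8, 9, 11, 12, 13, 15, 16}
(Z Δ Y)ᶜ − X = {1, 9, 11, 13, 16}
Y ∪ Z = {1, 3, 4, 5, 6, 8, 10, 13, 14, 15, 17, 18}
((Z Δ Y)ᶜ − X) ∪ (Y ∪ Z) = {1, 3, 4, 5, 6, 8, 9, 10, 11, 13, 14, 15, 16, 17, 18}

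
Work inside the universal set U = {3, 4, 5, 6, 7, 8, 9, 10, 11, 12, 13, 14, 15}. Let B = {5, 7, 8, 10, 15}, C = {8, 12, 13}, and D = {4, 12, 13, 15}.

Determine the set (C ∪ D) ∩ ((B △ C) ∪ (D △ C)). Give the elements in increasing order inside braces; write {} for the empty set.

C ∪ D = {4, 8, 12, 13, 15}
B △ C = {5, 7, 10, 12, 13, 15}
D △ C = {4, 8, 15}
(B △ C) ∪ (D △ C) = {4, 5, 7, 8, 10, 12, 13, 15}
(C ∪ D) ∩ ((B △ C) ∪ (D △ C)) = {4, 8, 12, 13, 15}

{4, 8, 12, 13, 15}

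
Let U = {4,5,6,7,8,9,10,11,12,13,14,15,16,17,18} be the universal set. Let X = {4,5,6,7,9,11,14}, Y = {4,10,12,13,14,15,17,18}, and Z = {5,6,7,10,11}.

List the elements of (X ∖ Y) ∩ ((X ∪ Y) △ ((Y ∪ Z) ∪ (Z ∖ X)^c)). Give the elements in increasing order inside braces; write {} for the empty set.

X ∖ Y = {5,6,7,9,11}
X ∪ Y = {4,5,6,7,9,10,11,12,13,14,15,17,18}
Y ∪ Z = {4,5,6,7,10,11,12,13,14,15,17,18}
Z ∖ X = {10}
(Z ∖ X)^c = {4,5,6,7,8,9,11,12,13,14,15,16,17,18}
(Y ∪ Z) ∪ (Z ∖ X)^c = {4,5,6,7,8,9,10,11,12,13,14,15,16,17,18}
(X ∪ Y) △ ((Y ∪ Z) ∪ (Z ∖ X)^c) = {8,16}
(X ∖ Y) ∩ ((X ∪ Y) △ ((Y ∪ Z) ∪ (Z ∖ X)^c)) = {}

{}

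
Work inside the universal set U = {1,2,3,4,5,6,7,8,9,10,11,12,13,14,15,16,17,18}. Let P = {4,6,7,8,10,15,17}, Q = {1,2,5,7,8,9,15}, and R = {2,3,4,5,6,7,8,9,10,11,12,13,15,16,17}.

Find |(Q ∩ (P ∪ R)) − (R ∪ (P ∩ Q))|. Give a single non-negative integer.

P ∪ R = {2,3,4,5,6,7,8,9,10,11,12,13,15,16,17}
Q ∩ (P ∪ R) = {2,5,7,8,9,15}
P ∩ Q = {7,8,15}
R ∪ (P ∩ Q) = {2,3,4,5,6,7,8,9,10,11,12,13,15,16,17}
(Q ∩ (P ∪ R)) − (R ∪ (P ∩ Q)) = {}
|(Q ∩ (P ∪ R)) − (R ∪ (P ∩ Q))| = 0

0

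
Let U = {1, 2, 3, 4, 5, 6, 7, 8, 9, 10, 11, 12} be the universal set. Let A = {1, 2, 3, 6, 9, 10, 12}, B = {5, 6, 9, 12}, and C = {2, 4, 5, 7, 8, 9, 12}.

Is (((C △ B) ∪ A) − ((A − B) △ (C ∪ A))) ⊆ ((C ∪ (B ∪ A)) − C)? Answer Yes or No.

No

C △ B = {2, 4, 6, 7, 8}
(C △ B) ∪ A = {1, 2, 3, 4, 6, 7, 8, 9, 10, 12}
A − B = {1, 2, 3, 10}
C ∪ A = {1, 2, 3, 4, 5, 6, 7, 8, 9, 10, 12}
(A − B) △ (C ∪ A) = {4, 5, 6, 7, 8, 9, 12}
((C △ B) ∪ A) − ((A − B) △ (C ∪ A)) = {1, 2, 3, 10}
B ∪ A = {1, 2, 3, 5, 6, 9, 10, 12}
C ∪ (B ∪ A) = {1, 2, 3, 4, 5, 6, 7, 8, 9, 10, 12}
(C ∪ (B ∪ A)) − C = {1, 3, 6, 10}
2 ∈ ((C △ B) ∪ A) − ((A − B) △ (C ∪ A)) but 2 ∉ (C ∪ (B ∪ A)) − C, so the inclusion fails.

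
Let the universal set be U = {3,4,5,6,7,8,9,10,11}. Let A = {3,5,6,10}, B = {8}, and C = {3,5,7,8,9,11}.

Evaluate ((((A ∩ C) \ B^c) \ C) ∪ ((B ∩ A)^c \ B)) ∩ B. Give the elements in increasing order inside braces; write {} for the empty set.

{}

A ∩ C = {3,5}
B^c = {3,4,5,6,7,9,10,11}
(A ∩ C) \ B^c = {}
((A ∩ C) \ B^c) \ C = {}
B ∩ A = {}
(B ∩ A)^c = {3,4,5,6,7,8,9,10,11}
(B ∩ A)^c \ B = {3,4,5,6,7,9,10,11}
(((A ∩ C) \ B^c) \ C) ∪ ((B ∩ A)^c \ B) = {3,4,5,6,7,9,10,11}
((((A ∩ C) \ B^c) \ C) ∪ ((B ∩ A)^c \ B)) ∩ B = {}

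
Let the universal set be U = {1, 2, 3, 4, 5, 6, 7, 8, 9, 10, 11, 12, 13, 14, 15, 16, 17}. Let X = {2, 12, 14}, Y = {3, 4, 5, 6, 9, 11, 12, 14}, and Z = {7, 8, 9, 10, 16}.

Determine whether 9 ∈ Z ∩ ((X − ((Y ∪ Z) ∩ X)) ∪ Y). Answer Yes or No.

Yes

9 ∈ Y and 9 ∈ Z, so 9 ∈ Y ∪ Z
9 ∈ (Y ∪ Z) and 9 ∉ X, so 9 ∉ (Y ∪ Z) ∩ X
9 ∉ X and 9 ∉ ((Y ∪ Z) ∩ X), so 9 ∉ X − ((Y ∪ Z) ∩ X)
9 ∉ (X − ((Y ∪ Z) ∩ X)) and 9 ∈ Y, so 9 ∈ (X − ((Y ∪ Z) ∩ X)) ∪ Y
9 ∈ Z and 9 ∈ ((X − ((Y ∪ Z) ∩ X)) ∪ Y), so 9 ∈ Z ∩ ((X − ((Y ∪ Z) ∩ X)) ∪ Y)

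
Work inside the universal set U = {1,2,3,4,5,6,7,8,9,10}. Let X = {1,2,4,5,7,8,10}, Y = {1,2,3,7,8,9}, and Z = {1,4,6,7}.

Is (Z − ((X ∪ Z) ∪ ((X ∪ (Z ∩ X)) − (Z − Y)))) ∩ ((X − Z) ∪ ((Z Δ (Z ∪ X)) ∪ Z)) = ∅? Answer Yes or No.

Yes

X ∪ Z = {1,2,4,5,6,7,8,10}
Z ∩ X = {1,4,7}
X ∪ (Z ∩ X) = {1,2,4,5,7,8,10}
Z − Y = {4,6}
(X ∪ (Z ∩ X)) − (Z − Y) = {1,2,5,7,8,10}
(X ∪ Z) ∪ ((X ∪ (Z ∩ X)) − (Z − Y)) = {1,2,4,5,6,7,8,10}
Z − ((X ∪ Z) ∪ ((X ∪ (Z ∩ X)) − (Z − Y))) = {}
X − Z = {2,5,8,10}
Z ∪ X = {1,2,4,5,6,7,8,10}
Z Δ (Z ∪ X) = {2,5,8,10}
(Z Δ (Z ∪ X)) ∪ Z = {1,2,4,5,6,7,8,10}
(X − Z) ∪ ((Z Δ (Z ∪ X)) ∪ Z) = {1,2,4,5,6,7,8,10}
{} and {1,2,4,5,6,7,8,10} share no elements.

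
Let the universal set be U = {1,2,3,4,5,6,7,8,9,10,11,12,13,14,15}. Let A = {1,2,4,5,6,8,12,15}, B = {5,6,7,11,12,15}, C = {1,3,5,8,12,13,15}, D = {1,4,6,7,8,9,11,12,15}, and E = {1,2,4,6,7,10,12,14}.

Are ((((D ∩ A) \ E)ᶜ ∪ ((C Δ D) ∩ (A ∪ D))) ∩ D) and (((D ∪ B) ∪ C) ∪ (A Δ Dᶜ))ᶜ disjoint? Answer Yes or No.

Yes

D ∩ A = {1,4,6,8,12,15}
(D ∩ A) \ E = {8,15}
((D ∩ A) \ E)ᶜ = {1,2,3,4,5,6,7,9,10,11,12,13,14}
C Δ D = {3,4,5,6,7,9,11,13}
A ∪ D = {1,2,4,5,6,7,8,9,11,12,15}
(C Δ D) ∩ (A ∪ D) = {4,5,6,7,9,11}
((D ∩ A) \ E)ᶜ ∪ ((C Δ D) ∩ (A ∪ D)) = {1,2,3,4,5,6,7,9,10,11,12,13,14}
(((D ∩ A) \ E)ᶜ ∪ ((C Δ D) ∩ (A ∪ D))) ∩ D = {1,4,6,7,9,11,12}
D ∪ B = {1,4,5,6,7,8,9,11,12,15}
(D ∪ B) ∪ C = {1,3,4,5,6,7,8,9,11,12,13,15}
Dᶜ = {2,3,5,10,13,14}
A Δ Dᶜ = {1,3,4,6,8,10,12,13,14,15}
((D ∪ B) ∪ C) ∪ (A Δ Dᶜ) = {1,3,4,5,6,7,8,9,10,11,12,13,14,15}
(((D ∪ B) ∪ C) ∪ (A Δ Dᶜ))ᶜ = {2}
{1,4,6,7,9,11,12} and {2} share no elements.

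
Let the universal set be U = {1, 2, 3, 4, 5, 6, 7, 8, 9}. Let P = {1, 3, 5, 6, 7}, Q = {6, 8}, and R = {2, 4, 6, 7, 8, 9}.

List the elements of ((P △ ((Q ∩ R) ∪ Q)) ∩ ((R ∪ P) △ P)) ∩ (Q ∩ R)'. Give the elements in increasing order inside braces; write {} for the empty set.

{}

Q ∩ R = {6, 8}
(Q ∩ R) ∪ Q = {6, 8}
P △ ((Q ∩ R) ∪ Q) = {1, 3, 5, 7, 8}
R ∪ P = {1, 2, 3, 4, 5, 6, 7, 8, 9}
(R ∪ P) △ P = {2, 4, 8, 9}
(P △ ((Q ∩ R) ∪ Q)) ∩ ((R ∪ P) △ P) = {8}
(Q ∩ R)' = {1, 2, 3, 4, 5, 7, 9}
((P △ ((Q ∩ R) ∪ Q)) ∩ ((R ∪ P) △ P)) ∩ (Q ∩ R)' = {}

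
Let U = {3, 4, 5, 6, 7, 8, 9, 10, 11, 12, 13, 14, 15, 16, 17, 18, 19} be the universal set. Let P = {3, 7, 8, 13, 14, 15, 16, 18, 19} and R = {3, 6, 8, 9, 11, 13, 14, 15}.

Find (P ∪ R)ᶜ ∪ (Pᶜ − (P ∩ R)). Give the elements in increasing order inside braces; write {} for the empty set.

{4, 5, 6, 9, 10, 11, 12, 17}

P ∪ R = {3, 6, 7, 8, 9, 11, 13, 14, 15, 16, 18, 19}
(P ∪ R)ᶜ = {4, 5, 10, 12, 17}
Pᶜ = {4, 5, 6, 9, 10, 11, 12, 17}
P ∩ R = {3, 8, 13, 14, 15}
Pᶜ − (P ∩ R) = {4, 5, 6, 9, 10, 11, 12, 17}
(P ∪ R)ᶜ ∪ (Pᶜ − (P ∩ R)) = {4, 5, 6, 9, 10, 11, 12, 17}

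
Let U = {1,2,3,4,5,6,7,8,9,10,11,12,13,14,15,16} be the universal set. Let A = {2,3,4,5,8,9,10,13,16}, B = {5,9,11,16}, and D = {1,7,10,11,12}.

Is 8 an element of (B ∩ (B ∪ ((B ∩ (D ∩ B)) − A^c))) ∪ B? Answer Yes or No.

No

8 ∉ D and 8 ∉ B, so 8 ∉ D ∩ B
8 ∉ B and 8 ∉ (D ∩ B), so 8 ∉ B ∩ (D ∩ B)
8 ∈ A, so 8 ∉ A^c
8 ∉ (B ∩ (D ∩ B)) and 8 ∉ A^c, so 8 ∉ (B ∩ (D ∩ B)) − A^c
8 ∉ B and 8 ∉ ((B ∩ (D ∩ B)) − A^c), so 8 ∉ B ∪ ((B ∩ (D ∩ B)) − A^c)
8 ∉ B and 8 ∉ (B ∪ ((B ∩ (D ∩ B)) − A^c)), so 8 ∉ B ∩ (B ∪ ((B ∩ (D ∩ B)) − A^c))
8 ∉ (B ∩ (B ∪ ((B ∩ (D ∩ B)) − A^c))) and 8 ∉ B, so 8 ∉ (B ∩ (B ∪ ((B ∩ (D ∩ B)) − A^c))) ∪ B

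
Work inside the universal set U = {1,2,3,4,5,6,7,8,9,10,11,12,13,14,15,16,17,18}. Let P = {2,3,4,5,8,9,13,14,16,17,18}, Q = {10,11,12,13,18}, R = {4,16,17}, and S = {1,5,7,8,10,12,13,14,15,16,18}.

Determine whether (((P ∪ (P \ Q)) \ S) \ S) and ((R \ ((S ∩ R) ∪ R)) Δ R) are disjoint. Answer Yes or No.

P \ Q = {2,3,4,5,8,9,14,16,17}
P ∪ (P \ Q) = {2,3,4,5,8,9,13,14,16,17,18}
(P ∪ (P \ Q)) \ S = {2,3,4,9,17}
((P ∪ (P \ Q)) \ S) \ S = {2,3,4,9,17}
S ∩ R = {16}
(S ∩ R) ∪ R = {4,16,17}
R \ ((S ∩ R) ∪ R) = {}
(R \ ((S ∩ R) ∪ R)) Δ R = {4,16,17}
4 lies in both, so they are not disjoint.

No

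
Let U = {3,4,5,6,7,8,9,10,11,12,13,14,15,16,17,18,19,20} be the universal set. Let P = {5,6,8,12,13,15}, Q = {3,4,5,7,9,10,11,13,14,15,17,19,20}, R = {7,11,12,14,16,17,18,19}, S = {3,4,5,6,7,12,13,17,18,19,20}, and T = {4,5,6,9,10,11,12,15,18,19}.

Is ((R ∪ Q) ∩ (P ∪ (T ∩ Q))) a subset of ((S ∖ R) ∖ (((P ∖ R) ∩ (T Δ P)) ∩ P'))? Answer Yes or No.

R ∪ Q = {3,4,5,7,9,10,11,12,13,14,15,16,17,18,19,20}
T ∩ Q = {4,5,9,10,11,15,19}
P ∪ (T ∩ Q) = {4,5,6,8,9,10,11,12,13,15,19}
(R ∪ Q) ∩ (P ∪ (T ∩ Q)) = {4,5,9,10,11,12,13,15,19}
S ∖ R = {3,4,5,6,13,20}
P ∖ R = {5,6,8,13,15}
T Δ P = {4,8,9,10,11,13,18,19}
(P ∖ R) ∩ (T Δ P) = {8,13}
P' = {3,4,7,9,10,11,14,16,17,18,19,20}
((P ∖ R) ∩ (T Δ P)) ∩ P' = {}
(S ∖ R) ∖ (((P ∖ R) ∩ (T Δ P)) ∩ P') = {3,4,5,6,13,20}
9 ∈ (R ∪ Q) ∩ (P ∪ (T ∩ Q)) but 9 ∉ (S ∖ R) ∖ (((P ∖ R) ∩ (T Δ P)) ∩ P'), so the inclusion fails.

No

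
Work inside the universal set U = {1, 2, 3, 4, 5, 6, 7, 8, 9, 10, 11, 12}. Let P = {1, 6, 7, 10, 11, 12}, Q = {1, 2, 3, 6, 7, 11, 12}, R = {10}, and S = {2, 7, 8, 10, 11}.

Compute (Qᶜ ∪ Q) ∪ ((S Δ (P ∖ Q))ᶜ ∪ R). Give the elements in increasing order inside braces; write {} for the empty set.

{1, 2, 3, 4, 5, 6, 7, 8, 9, 10, 11, 12}

Qᶜ = {4, 5, 8, 9, 10}
Qᶜ ∪ Q = {1, 2, 3, 4, 5, 6, 7, 8, 9, 10, 11, 12}
P ∖ Q = {10}
S Δ (P ∖ Q) = {2, 7, 8, 11}
(S Δ (P ∖ Q))ᶜ = {1, 3, 4, 5, 6, 9, 10, 12}
(S Δ (P ∖ Q))ᶜ ∪ R = {1, 3, 4, 5, 6, 9, 10, 12}
(Qᶜ ∪ Q) ∪ ((S Δ (P ∖ Q))ᶜ ∪ R) = {1, 2, 3, 4, 5, 6, 7, 8, 9, 10, 11, 12}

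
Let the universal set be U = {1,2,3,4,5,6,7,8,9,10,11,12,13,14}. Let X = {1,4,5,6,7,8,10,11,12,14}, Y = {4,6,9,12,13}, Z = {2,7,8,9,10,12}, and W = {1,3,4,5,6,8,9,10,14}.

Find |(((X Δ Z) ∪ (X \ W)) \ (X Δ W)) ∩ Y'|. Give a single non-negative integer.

4

X Δ Z = {1,2,4,5,6,9,11,14}
X \ W = {7,11,12}
(X Δ Z) ∪ (X \ W) = {1,2,4,5,6,7,9,11,12,14}
X Δ W = {3,7,9,11,12}
((X Δ Z) ∪ (X \ W)) \ (X Δ W) = {1,2,4,5,6,14}
Y' = {1,2,3,5,7,8,10,11,14}
(((X Δ Z) ∪ (X \ W)) \ (X Δ W)) ∩ Y' = {1,2,5,14}
|(((X Δ Z) ∪ (X \ W)) \ (X Δ W)) ∩ Y'| = 4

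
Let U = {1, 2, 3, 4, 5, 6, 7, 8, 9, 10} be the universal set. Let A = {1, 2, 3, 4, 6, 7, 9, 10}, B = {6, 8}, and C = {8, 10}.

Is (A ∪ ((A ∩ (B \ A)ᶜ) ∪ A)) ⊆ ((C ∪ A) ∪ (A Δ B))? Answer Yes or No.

Yes

B \ A = {8}
(B \ A)ᶜ = {1, 2, 3, 4, 5, 6, 7, 9, 10}
A ∩ (B \ A)ᶜ = {1, 2, 3, 4, 6, 7, 9, 10}
(A ∩ (B \ A)ᶜ) ∪ A = {1, 2, 3, 4, 6, 7, 9, 10}
A ∪ ((A ∩ (B \ A)ᶜ) ∪ A) = {1, 2, 3, 4, 6, 7, 9, 10}
C ∪ A = {1, 2, 3, 4, 6, 7, 8, 9, 10}
A Δ B = {1, 2, 3, 4, 7, 8, 9, 10}
(C ∪ A) ∪ (A Δ B) = {1, 2, 3, 4, 6, 7, 8, 9, 10}
Every element of {1, 2, 3, 4, 6, 7, 9, 10} is in {1, 2, 3, 4, 6, 7, 8, 9, 10}, so A ∪ ((A ∩ (B \ A)ᶜ) ∪ A) ⊆ (C ∪ A) ∪ (A Δ B).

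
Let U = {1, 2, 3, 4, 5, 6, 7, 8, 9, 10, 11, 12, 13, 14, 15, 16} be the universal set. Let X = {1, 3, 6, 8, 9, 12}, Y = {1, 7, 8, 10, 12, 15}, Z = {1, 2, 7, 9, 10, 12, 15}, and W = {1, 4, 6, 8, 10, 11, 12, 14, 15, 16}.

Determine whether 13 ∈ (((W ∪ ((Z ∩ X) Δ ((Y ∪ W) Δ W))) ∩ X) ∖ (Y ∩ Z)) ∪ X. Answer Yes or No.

No

13 ∉ Z and 13 ∉ X, so 13 ∉ Z ∩ X
13 ∉ Y and 13 ∉ W, so 13 ∉ Y ∪ W
13 ∉ (Y ∪ W) and 13 ∉ W, so 13 ∉ (Y ∪ W) Δ W
13 ∉ (Z ∩ X) and 13 ∉ ((Y ∪ W) Δ W), so 13 ∉ (Z ∩ X) Δ ((Y ∪ W) Δ W)
13 ∉ W and 13 ∉ ((Z ∩ X) Δ ((Y ∪ W) Δ W)), so 13 ∉ W ∪ ((Z ∩ X) Δ ((Y ∪ W) Δ W))
13 ∉ (W ∪ ((Z ∩ X) Δ ((Y ∪ W) Δ W))) and 13 ∉ X, so 13 ∉ (W ∪ ((Z ∩ X) Δ ((Y ∪ W) Δ W))) ∩ X
13 ∉ Y and 13 ∉ Z, so 13 ∉ Y ∩ Z
13 ∉ ((W ∪ ((Z ∩ X) Δ ((Y ∪ W) Δ W))) ∩ X) and 13 ∉ (Y ∩ Z), so 13 ∉ ((W ∪ ((Z ∩ X) Δ ((Y ∪ W) Δ W))) ∩ X) ∖ (Y ∩ Z)
13 ∉ (((W ∪ ((Z ∩ X) Δ ((Y ∪ W) Δ W))) ∩ X) ∖ (Y ∩ Z)) and 13 ∉ X, so 13 ∉ (((W ∪ ((Z ∩ X) Δ ((Y ∪ W) Δ W))) ∩ X) ∖ (Y ∩ Z)) ∪ X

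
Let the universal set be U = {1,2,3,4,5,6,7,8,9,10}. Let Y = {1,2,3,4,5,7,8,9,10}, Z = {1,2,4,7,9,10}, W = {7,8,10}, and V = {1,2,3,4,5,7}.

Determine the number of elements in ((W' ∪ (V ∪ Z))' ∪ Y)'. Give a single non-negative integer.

1

W' = {1,2,3,4,5,6,9}
V ∪ Z = {1,2,3,4,5,7,9,10}
W' ∪ (V ∪ Z) = {1,2,3,4,5,6,7,9,10}
(W' ∪ (V ∪ Z))' = {8}
(W' ∪ (V ∪ Z))' ∪ Y = {1,2,3,4,5,7,8,9,10}
((W' ∪ (V ∪ Z))' ∪ Y)' = {6}
|((W' ∪ (V ∪ Z))' ∪ Y)'| = 1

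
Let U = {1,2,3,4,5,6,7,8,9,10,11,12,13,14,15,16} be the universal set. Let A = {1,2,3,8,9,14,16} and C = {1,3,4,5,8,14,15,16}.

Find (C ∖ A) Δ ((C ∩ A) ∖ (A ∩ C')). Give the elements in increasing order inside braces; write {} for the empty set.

{1,3,4,5,8,14,15,16}

C ∖ A = {4,5,15}
C ∩ A = {1,3,8,14,16}
C' = {2,6,7,9,10,11,12,13}
A ∩ C' = {2,9}
(C ∩ A) ∖ (A ∩ C') = {1,3,8,14,16}
(C ∖ A) Δ ((C ∩ A) ∖ (A ∩ C')) = {1,3,4,5,8,14,15,16}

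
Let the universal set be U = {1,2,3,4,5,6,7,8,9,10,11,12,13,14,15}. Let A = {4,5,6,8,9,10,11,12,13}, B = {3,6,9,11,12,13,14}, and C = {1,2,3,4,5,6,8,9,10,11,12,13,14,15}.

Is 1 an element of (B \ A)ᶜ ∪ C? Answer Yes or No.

Yes

1 ∉ B and 1 ∉ A, so 1 ∉ B \ A
1 ∈ (B \ A)ᶜ since 1 ∉ (B \ A)
1 ∈ (B \ A)ᶜ and 1 ∈ C, so 1 ∈ (B \ A)ᶜ ∪ C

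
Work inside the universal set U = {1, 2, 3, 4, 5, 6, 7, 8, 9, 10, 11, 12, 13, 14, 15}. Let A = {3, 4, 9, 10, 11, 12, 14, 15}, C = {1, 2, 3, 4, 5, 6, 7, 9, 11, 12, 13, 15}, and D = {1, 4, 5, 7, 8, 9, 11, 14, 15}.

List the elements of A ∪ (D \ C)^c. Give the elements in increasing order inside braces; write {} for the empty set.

D \ C = {8, 14}
(D \ C)^c = {1, 2, 3, 4, 5, 6, 7, 9, 10, 11, 12, 13, 15}
A ∪ (D \ C)^c = {1, 2, 3, 4, 5, 6, 7, 9, 10, 11, 12, 13, 14, 15}

{1, 2, 3, 4, 5, 6, 7, 9, 10, 11, 12, 13, 14, 15}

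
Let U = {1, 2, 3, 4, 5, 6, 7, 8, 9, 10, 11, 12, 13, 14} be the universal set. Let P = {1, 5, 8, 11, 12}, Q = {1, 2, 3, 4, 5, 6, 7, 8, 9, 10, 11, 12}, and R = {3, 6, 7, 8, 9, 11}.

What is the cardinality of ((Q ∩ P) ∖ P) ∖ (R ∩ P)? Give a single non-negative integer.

0

Q ∩ P = {1, 5, 8, 11, 12}
(Q ∩ P) ∖ P = {}
R ∩ P = {8, 11}
((Q ∩ P) ∖ P) ∖ (R ∩ P) = {}
|((Q ∩ P) ∖ P) ∖ (R ∩ P)| = 0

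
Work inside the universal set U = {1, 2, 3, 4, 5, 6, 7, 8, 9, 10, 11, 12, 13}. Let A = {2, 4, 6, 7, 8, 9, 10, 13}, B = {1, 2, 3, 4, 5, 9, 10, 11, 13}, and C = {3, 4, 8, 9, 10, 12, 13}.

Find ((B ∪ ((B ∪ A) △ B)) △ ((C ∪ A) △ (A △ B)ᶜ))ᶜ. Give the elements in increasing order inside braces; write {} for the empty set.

B ∪ A = {1, 2, 3, 4, 5, 6, 7, 8, 9, 10, 11, 13}
(B ∪ A) △ B = {6, 7, 8}
B ∪ ((B ∪ A) △ B) = {1, 2, 3, 4, 5, 6, 7, 8, 9, 10, 11, 13}
C ∪ A = {2, 3, 4, 6, 7, 8, 9, 10, 12, 13}
A △ B = {1, 3, 5, 6, 7, 8, 11}
(A △ B)ᶜ = {2, 4, 9, 10, 12, 13}
(C ∪ A) △ (A △ B)ᶜ = {3, 6, 7, 8}
(B ∪ ((B ∪ A) △ B)) △ ((C ∪ A) △ (A △ B)ᶜ) = {1, 2, 4, 5, 9, 10, 11, 13}
((B ∪ ((B ∪ A) △ B)) △ ((C ∪ A) △ (A △ B)ᶜ))ᶜ = {3, 6, 7, 8, 12}

{3, 6, 7, 8, 12}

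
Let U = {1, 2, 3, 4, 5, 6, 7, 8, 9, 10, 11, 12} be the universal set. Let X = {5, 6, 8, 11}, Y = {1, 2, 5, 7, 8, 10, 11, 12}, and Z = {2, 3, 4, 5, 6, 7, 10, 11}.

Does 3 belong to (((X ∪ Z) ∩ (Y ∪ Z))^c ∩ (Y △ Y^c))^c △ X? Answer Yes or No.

Yes

3 ∉ X and 3 ∈ Z, so 3 ∈ X ∪ Z
3 ∉ Y and 3 ∈ Z, so 3 ∈ Y ∪ Z
3 ∈ (X ∪ Z) and 3 ∈ (Y ∪ Z), so 3 ∈ (X ∪ Z) ∩ (Y ∪ Z)
3 ∉ ((X ∪ Z) ∩ (Y ∪ Z))^c since 3 ∈ ((X ∪ Z) ∩ (Y ∪ Z))
3 ∉ Y, so 3 ∈ Y^c
3 ∉ Y and 3 ∈ Y^c, so 3 ∈ Y △ Y^c
3 ∉ ((X ∪ Z) ∩ (Y ∪ Z))^c and 3 ∈ (Y △ Y^c), so 3 ∉ ((X ∪ Z) ∩ (Y ∪ Z))^c ∩ (Y △ Y^c)
3 ∈ (((X ∪ Z) ∩ (Y ∪ Z))^c ∩ (Y △ Y^c))^c since 3 ∉ (((X ∪ Z) ∩ (Y ∪ Z))^c ∩ (Y △ Y^c))
3 ∈ (((X ∪ Z) ∩ (Y ∪ Z))^c ∩ (Y △ Y^c))^c and 3 ∉ X, so 3 ∈ (((X ∪ Z) ∩ (Y ∪ Z))^c ∩ (Y △ Y^c))^c △ X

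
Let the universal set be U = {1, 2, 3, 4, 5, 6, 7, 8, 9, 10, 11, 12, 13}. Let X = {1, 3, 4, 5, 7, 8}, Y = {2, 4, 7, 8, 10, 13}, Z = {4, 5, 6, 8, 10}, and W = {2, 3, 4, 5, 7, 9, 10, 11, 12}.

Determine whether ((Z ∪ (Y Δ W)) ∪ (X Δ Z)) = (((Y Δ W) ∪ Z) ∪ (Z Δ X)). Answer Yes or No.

Y Δ W = {3, 5, 8, 9, 11, 12, 13}
Z ∪ (Y Δ W) = {3, 4, 5, 6, 8, 9, 10, 11, 12, 13}
X Δ Z = {1, 3, 6, 7, 10}
(Z ∪ (Y Δ W)) ∪ (X Δ Z) = {1, 3, 4, 5, 6, 7, 8, 9, 10, 11, 12, 13}
(Y Δ W) ∪ Z = {3, 4, 5, 6, 8, 9, 10, 11, 12, 13}
Z Δ X = {1, 3, 6, 7, 10}
((Y Δ W) ∪ Z) ∪ (Z Δ X) = {1, 3, 4, 5, 6, 7, 8, 9, 10, 11, 12, 13}
Both equal {1, 3, 4, 5, 6, 7, 8, 9, 10, 11, 12, 13}, so (Z ∪ (Y Δ W)) ∪ (X Δ Z) = ((Y Δ W) ∪ Z) ∪ (Z Δ X).

Yes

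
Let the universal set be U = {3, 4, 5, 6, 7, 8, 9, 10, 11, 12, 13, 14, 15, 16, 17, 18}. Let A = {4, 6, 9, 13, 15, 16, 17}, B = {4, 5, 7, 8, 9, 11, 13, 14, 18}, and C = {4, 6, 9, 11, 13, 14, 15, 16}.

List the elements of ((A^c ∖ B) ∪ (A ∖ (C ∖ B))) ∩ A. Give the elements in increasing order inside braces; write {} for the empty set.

A^c = {3, 5, 7, 8, 10, 11, 12, 14, 18}
A^c ∖ B = {3, 10, 12}
C ∖ B = {6, 15, 16}
A ∖ (C ∖ B) = {4, 9, 13, 17}
(A^c ∖ B) ∪ (A ∖ (C ∖ B)) = {3, 4, 9, 10, 12, 13, 17}
((A^c ∖ B) ∪ (A ∖ (C ∖ B))) ∩ A = {4, 9, 13, 17}

{4, 9, 13, 17}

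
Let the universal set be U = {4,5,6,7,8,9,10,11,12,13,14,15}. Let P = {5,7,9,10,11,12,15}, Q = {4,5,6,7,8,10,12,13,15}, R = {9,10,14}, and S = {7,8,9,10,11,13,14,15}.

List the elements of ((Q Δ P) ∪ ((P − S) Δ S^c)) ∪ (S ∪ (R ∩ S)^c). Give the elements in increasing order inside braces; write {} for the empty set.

{4,5,6,7,8,9,10,11,12,13,14,15}

Q Δ P = {4,6,8,9,11,13}
P − S = {5,12}
S^c = {4,5,6,12}
(P − S) Δ S^c = {4,6}
(Q Δ P) ∪ ((P − S) Δ S^c) = {4,6,8,9,11,13}
R ∩ S = {9,10,14}
(R ∩ S)^c = {4,5,6,7,8,11,12,13,15}
S ∪ (R ∩ S)^c = {4,5,6,7,8,9,10,11,12,13,14,15}
((Q Δ P) ∪ ((P − S) Δ S^c)) ∪ (S ∪ (R ∩ S)^c) = {4,5,6,7,8,9,10,11,12,13,14,15}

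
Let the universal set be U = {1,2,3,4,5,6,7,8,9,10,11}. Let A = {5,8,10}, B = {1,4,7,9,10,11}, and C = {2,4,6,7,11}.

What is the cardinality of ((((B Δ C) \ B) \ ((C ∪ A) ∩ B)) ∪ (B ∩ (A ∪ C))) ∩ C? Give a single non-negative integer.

B Δ C = {1,2,6,9,10}
(B Δ C) \ B = {2,6}
C ∪ A = {2,4,5,6,7,8,10,11}
(C ∪ A) ∩ B = {4,7,10,11}
((B Δ C) \ B) \ ((C ∪ A) ∩ B) = {2,6}
A ∪ C = {2,4,5,6,7,8,10,11}
B ∩ (A ∪ C) = {4,7,10,11}
(((B Δ C) \ B) \ ((C ∪ A) ∩ B)) ∪ (B ∩ (A ∪ C)) = {2,4,6,7,10,11}
((((B Δ C) \ B) \ ((C ∪ A) ∩ B)) ∪ (B ∩ (A ∪ C))) ∩ C = {2,4,6,7,11}
|((((B Δ C) \ B) \ ((C ∪ A) ∩ B)) ∪ (B ∩ (A ∪ C))) ∩ C| = 5

5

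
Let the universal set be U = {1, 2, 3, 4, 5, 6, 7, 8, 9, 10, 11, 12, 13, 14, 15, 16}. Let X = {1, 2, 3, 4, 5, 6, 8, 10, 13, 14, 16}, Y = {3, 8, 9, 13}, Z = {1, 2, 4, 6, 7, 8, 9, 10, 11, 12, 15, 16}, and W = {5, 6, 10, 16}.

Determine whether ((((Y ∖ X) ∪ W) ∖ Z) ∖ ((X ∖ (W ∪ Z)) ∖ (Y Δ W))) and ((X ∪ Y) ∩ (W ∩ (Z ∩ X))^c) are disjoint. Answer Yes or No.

No

Y ∖ X = {9}
(Y ∖ X) ∪ W = {5, 6, 9, 10, 16}
((Y ∖ X) ∪ W) ∖ Z = {5}
W ∪ Z = {1, 2, 4, 5, 6, 7, 8, 9, 10, 11, 12, 15, 16}
X ∖ (W ∪ Z) = {3, 13, 14}
Y Δ W = {3, 5, 6, 8, 9, 10, 13, 16}
(X ∖ (W ∪ Z)) ∖ (Y Δ W) = {14}
(((Y ∖ X) ∪ W) ∖ Z) ∖ ((X ∖ (W ∪ Z)) ∖ (Y Δ W)) = {5}
X ∪ Y = {1, 2, 3, 4, 5, 6, 8, 9, 10, 13, 14, 16}
Z ∩ X = {1, 2, 4, 6, 8, 10, 16}
W ∩ (Z ∩ X) = {6, 10, 16}
(W ∩ (Z ∩ X))^c = {1, 2, 3, 4, 5, 7, 8, 9, 11, 12, 13, 14, 15}
(X ∪ Y) ∩ (W ∩ (Z ∩ X))^c = {1, 2, 3, 4, 5, 8, 9, 13, 14}
5 lies in both, so they are not disjoint.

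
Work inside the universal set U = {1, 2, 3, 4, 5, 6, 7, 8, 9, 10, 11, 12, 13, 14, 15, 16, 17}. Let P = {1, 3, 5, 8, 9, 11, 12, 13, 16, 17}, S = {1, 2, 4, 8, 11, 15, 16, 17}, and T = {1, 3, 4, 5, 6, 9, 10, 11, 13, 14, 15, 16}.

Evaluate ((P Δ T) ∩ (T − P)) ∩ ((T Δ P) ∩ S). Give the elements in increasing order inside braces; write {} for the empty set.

{4, 15}

P Δ T = {4, 6, 8, 10, 12, 14, 15, 17}
T − P = {4, 6, 10, 14, 15}
(P Δ T) ∩ (T − P) = {4, 6, 10, 14, 15}
T Δ P = {4, 6, 8, 10, 12, 14, 15, 17}
(T Δ P) ∩ S = {4, 8, 15, 17}
((P Δ T) ∩ (T − P)) ∩ ((T Δ P) ∩ S) = {4, 15}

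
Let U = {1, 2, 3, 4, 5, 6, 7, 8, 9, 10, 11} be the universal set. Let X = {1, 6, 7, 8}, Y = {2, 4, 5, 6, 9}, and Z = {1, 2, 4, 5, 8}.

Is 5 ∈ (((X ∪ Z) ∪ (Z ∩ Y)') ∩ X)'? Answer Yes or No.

5 ∉ X and 5 ∈ Z, so 5 ∈ X ∪ Z
5 ∈ Z and 5 ∈ Y, so 5 ∈ Z ∩ Y
5 ∉ (Z ∩ Y)' since 5 ∈ (Z ∩ Y)
5 ∈ (X ∪ Z) and 5 ∉ (Z ∩ Y)', so 5 ∈ (X ∪ Z) ∪ (Z ∩ Y)'
5 ∈ ((X ∪ Z) ∪ (Z ∩ Y)') and 5 ∉ X, so 5 ∉ ((X ∪ Z) ∪ (Z ∩ Y)') ∩ X
5 ∈ (((X ∪ Z) ∪ (Z ∩ Y)') ∩ X)' since 5 ∉ (((X ∪ Z) ∪ (Z ∩ Y)') ∩ X)

Yes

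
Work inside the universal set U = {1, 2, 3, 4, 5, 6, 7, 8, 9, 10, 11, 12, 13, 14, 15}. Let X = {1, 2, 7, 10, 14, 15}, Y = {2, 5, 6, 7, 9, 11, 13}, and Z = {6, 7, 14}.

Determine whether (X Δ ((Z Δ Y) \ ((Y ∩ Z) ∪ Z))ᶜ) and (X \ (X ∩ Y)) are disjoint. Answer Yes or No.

Z Δ Y = {2, 5, 9, 11, 13, 14}
Y ∩ Z = {6, 7}
(Y ∩ Z) ∪ Z = {6, 7, 14}
(Z Δ Y) \ ((Y ∩ Z) ∪ Z) = {2, 5, 9, 11, 13}
((Z Δ Y) \ ((Y ∩ Z) ∪ Z))ᶜ = {1, 3, 4, 6, 7, 8, 10, 12, 14, 15}
X Δ ((Z Δ Y) \ ((Y ∩ Z) ∪ Z))ᶜ = {2, 3, 4, 6, 8, 12}
X ∩ Y = {2, 7}
X \ (X ∩ Y) = {1, 10, 14, 15}
{2, 3, 4, 6, 8, 12} and {1, 10, 14, 15} share no elements.

Yes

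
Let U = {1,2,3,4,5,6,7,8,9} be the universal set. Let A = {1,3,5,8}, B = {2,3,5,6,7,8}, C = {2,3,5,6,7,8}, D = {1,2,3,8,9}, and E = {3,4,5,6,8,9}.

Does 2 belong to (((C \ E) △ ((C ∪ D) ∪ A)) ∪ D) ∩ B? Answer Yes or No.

2 ∈ C and 2 ∉ E, so 2 ∈ C \ E
2 ∈ C and 2 ∈ D, so 2 ∈ C ∪ D
2 ∈ (C ∪ D) and 2 ∉ A, so 2 ∈ (C ∪ D) ∪ A
2 ∈ (C \ E) and 2 ∈ ((C ∪ D) ∪ A), so 2 ∉ (C \ E) △ ((C ∪ D) ∪ A)
2 ∉ ((C \ E) △ ((C ∪ D) ∪ A)) and 2 ∈ D, so 2 ∈ ((C \ E) △ ((C ∪ D) ∪ A)) ∪ D
2 ∈ (((C \ E) △ ((C ∪ D) ∪ A)) ∪ D) and 2 ∈ B, so 2 ∈ (((C \ E) △ ((C ∪ D) ∪ A)) ∪ D) ∩ B

Yes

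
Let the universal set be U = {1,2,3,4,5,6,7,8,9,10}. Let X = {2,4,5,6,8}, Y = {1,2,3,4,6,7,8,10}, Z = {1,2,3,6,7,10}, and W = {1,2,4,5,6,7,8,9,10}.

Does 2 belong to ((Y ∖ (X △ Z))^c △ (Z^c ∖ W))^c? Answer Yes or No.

2 ∈ X and 2 ∈ Z, so 2 ∉ X △ Z
2 ∈ Y and 2 ∉ (X △ Z), so 2 ∈ Y ∖ (X △ Z)
2 ∉ (Y ∖ (X △ Z))^c since 2 ∈ (Y ∖ (X △ Z))
2 ∈ Z, so 2 ∉ Z^c
2 ∉ Z^c and 2 ∈ W, so 2 ∉ Z^c ∖ W
2 ∉ (Y ∖ (X △ Z))^c and 2 ∉ (Z^c ∖ W), so 2 ∉ (Y ∖ (X △ Z))^c △ (Z^c ∖ W)
2 ∈ ((Y ∖ (X △ Z))^c △ (Z^c ∖ W))^c since 2 ∉ ((Y ∖ (X △ Z))^c △ (Z^c ∖ W))

Yes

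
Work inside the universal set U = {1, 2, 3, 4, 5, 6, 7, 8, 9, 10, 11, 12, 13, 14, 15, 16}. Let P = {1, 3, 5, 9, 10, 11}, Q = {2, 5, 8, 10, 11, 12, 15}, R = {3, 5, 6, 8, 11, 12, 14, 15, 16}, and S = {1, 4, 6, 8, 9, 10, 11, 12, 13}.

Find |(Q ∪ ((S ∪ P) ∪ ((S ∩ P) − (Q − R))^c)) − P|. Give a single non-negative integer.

10

S ∪ P = {1, 3, 4, 5, 6, 8, 9, 10, 11, 12, 13}
S ∩ P = {1, 9, 10, 11}
Q − R = {2, 10}
(S ∩ P) − (Q − R) = {1, 9, 11}
((S ∩ P) − (Q − R))^c = {2, 3, 4, 5, 6, 7, 8, 10, 12, 13, 14, 15, 16}
(S ∪ P) ∪ ((S ∩ P) − (Q − R))^c = {1, 2, 3, 4, 5, 6, 7, 8, 9, 10, 11, 12, 13, 14, 15, 16}
Q ∪ ((S ∪ P) ∪ ((S ∩ P) − (Q − R))^c) = {1, 2, 3, 4, 5, 6, 7, 8, 9, 10, 11, 12, 13, 14, 15, 16}
(Q ∪ ((S ∪ P) ∪ ((S ∩ P) − (Q − R))^c)) − P = {2, 4, 6, 7, 8, 12, 13, 14, 15, 16}
|(Q ∪ ((S ∪ P) ∪ ((S ∩ P) − (Q − R))^c)) − P| = 10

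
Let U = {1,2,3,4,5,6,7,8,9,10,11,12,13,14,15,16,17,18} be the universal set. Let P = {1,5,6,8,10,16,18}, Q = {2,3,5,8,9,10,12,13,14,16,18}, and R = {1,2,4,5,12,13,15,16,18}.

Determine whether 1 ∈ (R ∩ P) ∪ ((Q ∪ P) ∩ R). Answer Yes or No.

1 ∈ R and 1 ∈ P, so 1 ∈ R ∩ P
1 ∉ Q and 1 ∈ P, so 1 ∈ Q ∪ P
1 ∈ (Q ∪ P) and 1 ∈ R, so 1 ∈ (Q ∪ P) ∩ R
1 ∈ (R ∩ P) and 1 ∈ ((Q ∪ P) ∩ R), so 1 ∈ (R ∩ P) ∪ ((Q ∪ P) ∩ R)

Yes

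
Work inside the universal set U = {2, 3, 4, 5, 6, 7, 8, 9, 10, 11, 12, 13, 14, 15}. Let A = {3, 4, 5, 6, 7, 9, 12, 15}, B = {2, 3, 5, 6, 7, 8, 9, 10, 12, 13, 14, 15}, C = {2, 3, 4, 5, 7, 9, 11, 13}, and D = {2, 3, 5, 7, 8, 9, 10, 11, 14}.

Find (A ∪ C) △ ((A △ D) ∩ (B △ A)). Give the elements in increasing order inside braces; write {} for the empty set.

A ∪ C = {2, 3, 4, 5, 6, 7, 9, 11, 12, 13, 15}
A △ D = {2, 4, 6, 8, 10, 11, 12, 14, 15}
B △ A = {2, 4, 8, 10, 13, 14}
(A △ D) ∩ (B △ A) = {2, 4, 8, 10, 14}
(A ∪ C) △ ((A △ D) ∩ (B △ A)) = {3, 5, 6, 7, 8, 9, 10, 11, 12, 13, 14, 15}

{3, 5, 6, 7, 8, 9, 10, 11, 12, 13, 14, 15}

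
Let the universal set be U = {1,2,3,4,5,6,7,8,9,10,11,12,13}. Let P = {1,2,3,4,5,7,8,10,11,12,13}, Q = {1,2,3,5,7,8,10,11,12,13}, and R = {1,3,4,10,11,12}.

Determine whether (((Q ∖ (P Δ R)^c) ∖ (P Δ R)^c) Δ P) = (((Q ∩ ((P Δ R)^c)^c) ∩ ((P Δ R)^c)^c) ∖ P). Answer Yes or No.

No

P Δ R = {2,5,7,8,13}
(P Δ R)^c = {1,3,4,6,9,10,11,12}
Q ∖ (P Δ R)^c = {2,5,7,8,13}
(Q ∖ (P Δ R)^c) ∖ (P Δ R)^c = {2,5,7,8,13}
((Q ∖ (P Δ R)^c) ∖ (P Δ R)^c) Δ P = {1,3,4,10,11,12}
((P Δ R)^c)^c = {2,5,7,8,13}
Q ∩ ((P Δ R)^c)^c = {2,5,7,8,13}
(Q ∩ ((P Δ R)^c)^c) ∩ ((P Δ R)^c)^c = {2,5,7,8,13}
((Q ∩ ((P Δ R)^c)^c) ∩ ((P Δ R)^c)^c) ∖ P = {}
1 ∈ ((Q ∖ (P Δ R)^c) ∖ (P Δ R)^c) Δ P but 1 ∉ ((Q ∩ ((P Δ R)^c)^c) ∩ ((P Δ R)^c)^c) ∖ P, so they differ.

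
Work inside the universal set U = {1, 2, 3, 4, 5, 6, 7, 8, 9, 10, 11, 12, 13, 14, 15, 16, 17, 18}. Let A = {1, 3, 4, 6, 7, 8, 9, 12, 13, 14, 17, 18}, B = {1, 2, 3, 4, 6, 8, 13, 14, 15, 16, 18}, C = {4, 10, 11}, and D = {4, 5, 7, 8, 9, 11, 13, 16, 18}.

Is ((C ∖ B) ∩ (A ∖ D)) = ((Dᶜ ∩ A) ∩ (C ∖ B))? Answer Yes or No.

C ∖ B = {10, 11}
A ∖ D = {1, 3, 6, 12, 14, 17}
(C ∖ B) ∩ (A ∖ D) = {}
Dᶜ = {1, 2, 3, 6, 10, 12, 14, 15, 17}
Dᶜ ∩ A = {1, 3, 6, 12, 14, 17}
(Dᶜ ∩ A) ∩ (C ∖ B) = {}
Both equal {}, so (C ∖ B) ∩ (A ∖ D) = (Dᶜ ∩ A) ∩ (C ∖ B).

Yes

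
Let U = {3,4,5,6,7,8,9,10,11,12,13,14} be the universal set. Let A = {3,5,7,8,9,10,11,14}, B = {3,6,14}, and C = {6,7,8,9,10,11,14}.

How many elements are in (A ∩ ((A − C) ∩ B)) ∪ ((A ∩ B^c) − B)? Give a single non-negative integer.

A − C = {3,5}
(A − C) ∩ B = {3}
A ∩ ((A − C) ∩ B) = {3}
B^c = {4,5,7,8,9,10,11,12,13}
A ∩ B^c = {5,7,8,9,10,11}
(A ∩ B^c) − B = {5,7,8,9,10,11}
(A ∩ ((A − C) ∩ B)) ∪ ((A ∩ B^c) − B) = {3,5,7,8,9,10,11}
|(A ∩ ((A − C) ∩ B)) ∪ ((A ∩ B^c) − B)| = 7

7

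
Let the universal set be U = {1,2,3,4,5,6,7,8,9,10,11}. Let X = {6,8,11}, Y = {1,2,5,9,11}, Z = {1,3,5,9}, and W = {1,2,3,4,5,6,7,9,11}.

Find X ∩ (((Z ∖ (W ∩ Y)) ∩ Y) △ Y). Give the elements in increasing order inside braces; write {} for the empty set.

W ∩ Y = {1,2,5,9,11}
Z ∖ (W ∩ Y) = {3}
(Z ∖ (W ∩ Y)) ∩ Y = {}
((Z ∖ (W ∩ Y)) ∩ Y) △ Y = {1,2,5,9,11}
X ∩ (((Z ∖ (W ∩ Y)) ∩ Y) △ Y) = {11}

{11}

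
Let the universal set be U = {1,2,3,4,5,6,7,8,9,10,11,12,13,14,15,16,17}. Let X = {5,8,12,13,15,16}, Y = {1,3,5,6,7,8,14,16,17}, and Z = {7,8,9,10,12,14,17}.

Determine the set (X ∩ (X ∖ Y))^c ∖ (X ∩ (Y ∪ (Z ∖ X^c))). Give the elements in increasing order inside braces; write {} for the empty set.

{1,2,3,4,6,7,9,10,11,14,17}

X ∖ Y = {12,13,15}
X ∩ (X ∖ Y) = {12,13,15}
(X ∩ (X ∖ Y))^c = {1,2,3,4,5,6,7,8,9,10,11,14,16,17}
X^c = {1,2,3,4,6,7,9,10,11,14,17}
Z ∖ X^c = {8,12}
Y ∪ (Z ∖ X^c) = {1,3,5,6,7,8,12,14,16,17}
X ∩ (Y ∪ (Z ∖ X^c)) = {5,8,12,16}
(X ∩ (X ∖ Y))^c ∖ (X ∩ (Y ∪ (Z ∖ X^c))) = {1,2,3,4,6,7,9,10,11,14,17}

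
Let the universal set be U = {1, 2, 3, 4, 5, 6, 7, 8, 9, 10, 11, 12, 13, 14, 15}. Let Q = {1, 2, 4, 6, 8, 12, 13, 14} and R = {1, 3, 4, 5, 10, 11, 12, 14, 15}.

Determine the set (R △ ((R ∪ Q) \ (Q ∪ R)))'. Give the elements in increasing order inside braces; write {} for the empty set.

{2, 6, 7, 8, 9, 13}

R ∪ Q = {1, 2, 3, 4, 5, 6, 8, 10, 11, 12, 13, 14, 15}
Q ∪ R = {1, 2, 3, 4, 5, 6, 8, 10, 11, 12, 13, 14, 15}
(R ∪ Q) \ (Q ∪ R) = {}
R △ ((R ∪ Q) \ (Q ∪ R)) = {1, 3, 4, 5, 10, 11, 12, 14, 15}
(R △ ((R ∪ Q) \ (Q ∪ R)))' = {2, 6, 7, 8, 9, 13}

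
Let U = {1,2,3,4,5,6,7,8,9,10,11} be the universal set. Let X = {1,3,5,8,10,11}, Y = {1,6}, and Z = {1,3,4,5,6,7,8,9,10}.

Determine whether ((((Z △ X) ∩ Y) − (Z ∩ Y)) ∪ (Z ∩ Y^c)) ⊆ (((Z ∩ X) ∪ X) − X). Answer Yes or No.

Z △ X = {4,6,7,9,11}
(Z △ X) ∩ Y = {6}
Z ∩ Y = {1,6}
((Z △ X) ∩ Y) − (Z ∩ Y) = {}
Y^c = {2,3,4,5,7,8,9,10,11}
Z ∩ Y^c = {3,4,5,7,8,9,10}
(((Z △ X) ∩ Y) − (Z ∩ Y)) ∪ (Z ∩ Y^c) = {3,4,5,7,8,9,10}
Z ∩ X = {1,3,5,8,10}
(Z ∩ X) ∪ X = {1,3,5,8,10,11}
((Z ∩ X) ∪ X) − X = {}
3 ∈ (((Z △ X) ∩ Y) − (Z ∩ Y)) ∪ (Z ∩ Y^c) but 3 ∉ ((Z ∩ X) ∪ X) − X, so the inclusion fails.

No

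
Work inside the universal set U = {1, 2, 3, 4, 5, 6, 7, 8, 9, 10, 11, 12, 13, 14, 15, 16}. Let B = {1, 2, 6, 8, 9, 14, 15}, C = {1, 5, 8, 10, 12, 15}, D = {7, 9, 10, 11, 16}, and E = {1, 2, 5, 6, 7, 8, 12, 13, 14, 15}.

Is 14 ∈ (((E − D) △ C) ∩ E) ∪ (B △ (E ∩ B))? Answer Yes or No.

Yes

14 ∈ E and 14 ∉ D, so 14 ∈ E − D
14 ∈ (E − D) and 14 ∉ C, so 14 ∈ (E − D) △ C
14 ∈ ((E − D) △ C) and 14 ∈ E, so 14 ∈ ((E − D) △ C) ∩ E
14 ∈ E and 14 ∈ B, so 14 ∈ E ∩ B
14 ∈ B and 14 ∈ (E ∩ B), so 14 ∉ B △ (E ∩ B)
14 ∈ (((E − D) △ C) ∩ E) and 14 ∉ (B △ (E ∩ B)), so 14 ∈ (((E − D) △ C) ∩ E) ∪ (B △ (E ∩ B))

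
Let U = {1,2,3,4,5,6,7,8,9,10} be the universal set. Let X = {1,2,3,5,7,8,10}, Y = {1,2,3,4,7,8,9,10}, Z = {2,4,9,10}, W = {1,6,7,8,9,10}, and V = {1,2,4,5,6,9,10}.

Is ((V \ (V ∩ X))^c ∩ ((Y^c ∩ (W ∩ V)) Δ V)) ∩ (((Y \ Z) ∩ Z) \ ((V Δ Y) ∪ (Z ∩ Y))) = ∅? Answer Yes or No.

Yes

V ∩ X = {1,2,5,10}
V \ (V ∩ X) = {4,6,9}
(V \ (V ∩ X))^c = {1,2,3,5,7,8,10}
Y^c = {5,6}
W ∩ V = {1,6,9,10}
Y^c ∩ (W ∩ V) = {6}
(Y^c ∩ (W ∩ V)) Δ V = {1,2,4,5,9,10}
(V \ (V ∩ X))^c ∩ ((Y^c ∩ (W ∩ V)) Δ V) = {1,2,5,10}
Y \ Z = {1,3,7,8}
(Y \ Z) ∩ Z = {}
V Δ Y = {3,5,6,7,8}
Z ∩ Y = {2,4,9,10}
(V Δ Y) ∪ (Z ∩ Y) = {2,3,4,5,6,7,8,9,10}
((Y \ Z) ∩ Z) \ ((V Δ Y) ∪ (Z ∩ Y)) = {}
{1,2,5,10} and {} share no elements.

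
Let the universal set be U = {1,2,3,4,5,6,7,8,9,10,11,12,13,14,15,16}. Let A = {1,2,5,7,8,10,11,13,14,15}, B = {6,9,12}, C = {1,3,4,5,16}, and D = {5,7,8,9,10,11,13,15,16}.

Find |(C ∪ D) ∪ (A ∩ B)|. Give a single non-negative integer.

C ∪ D = {1,3,4,5,7,8,9,10,11,13,15,16}
A ∩ B = {}
(C ∪ D) ∪ (A ∩ B) = {1,3,4,5,7,8,9,10,11,13,15,16}
|(C ∪ D) ∪ (A ∩ B)| = 12

12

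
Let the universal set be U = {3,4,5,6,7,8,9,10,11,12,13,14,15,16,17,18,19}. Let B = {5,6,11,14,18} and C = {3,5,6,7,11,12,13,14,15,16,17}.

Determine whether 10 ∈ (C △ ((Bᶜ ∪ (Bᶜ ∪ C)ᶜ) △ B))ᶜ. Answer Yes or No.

No

10 ∉ B, so 10 ∈ Bᶜ
10 ∉ B, so 10 ∈ Bᶜ
10 ∈ Bᶜ and 10 ∉ C, so 10 ∈ Bᶜ ∪ C
10 ∉ (Bᶜ ∪ C)ᶜ since 10 ∈ (Bᶜ ∪ C)
10 ∈ Bᶜ and 10 ∉ (Bᶜ ∪ C)ᶜ, so 10 ∈ Bᶜ ∪ (Bᶜ ∪ C)ᶜ
10 ∈ (Bᶜ ∪ (Bᶜ ∪ C)ᶜ) and 10 ∉ B, so 10 ∈ (Bᶜ ∪ (Bᶜ ∪ C)ᶜ) △ B
10 ∉ C and 10 ∈ ((Bᶜ ∪ (Bᶜ ∪ C)ᶜ) △ B), so 10 ∈ C △ ((Bᶜ ∪ (Bᶜ ∪ C)ᶜ) △ B)
10 ∉ (C △ ((Bᶜ ∪ (Bᶜ ∪ C)ᶜ) △ B))ᶜ since 10 ∈ (C △ ((Bᶜ ∪ (Bᶜ ∪ C)ᶜ) △ B))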